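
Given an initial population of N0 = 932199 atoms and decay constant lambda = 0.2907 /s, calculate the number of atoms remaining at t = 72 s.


N = N0 * exp(-lambda * t)
N = 932199 * exp(-0.2907 * 72)
N = 7.5779e-04

7.5779e-04


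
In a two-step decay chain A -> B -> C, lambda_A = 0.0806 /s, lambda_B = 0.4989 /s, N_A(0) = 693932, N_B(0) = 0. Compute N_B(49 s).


N_B(t) = lambda_A * N_A0 / (lambda_B - lambda_A) * [exp(-lambda_A*t) - exp(-lambda_B*t)]
exp(-0.0806*49) = 0.01926626; exp(-0.4989*49) = 2.416538e-11
N_B = 0.0806 * 693932 / (0.4989 - 0.0806) * (0.01926626 - 2.416538e-11)
N_B = 2576.1

2576.1


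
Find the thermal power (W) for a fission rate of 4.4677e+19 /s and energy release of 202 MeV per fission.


P = fission_rate * E_MeV * 1.602e-13
P = 4.4677e+19 * 202 * 1.602e-13
P = 1.4458e+09 W

1.4458e+09


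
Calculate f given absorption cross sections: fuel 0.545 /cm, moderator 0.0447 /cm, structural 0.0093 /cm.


f = Sigma_a_fuel / (Sigma_a_fuel + Sigma_a_mod + Sigma_a_other)
f = 0.545 / (0.545 + 0.0447 + 0.0093)
f = 0.90985

0.90985


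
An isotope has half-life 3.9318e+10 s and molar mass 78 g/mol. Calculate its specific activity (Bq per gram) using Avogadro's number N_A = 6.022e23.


lambda = ln(2) / t_half = ln(2) / 3.9318e+10 = 1.762926e-11 /s
SA = lambda * N_A / M
SA = 1.762926e-11 * 6.022e23 / 78
SA = 1.3611e+11 Bq/g

1.3611e+11


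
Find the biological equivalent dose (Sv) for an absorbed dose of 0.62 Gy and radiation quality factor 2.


H = D * Q
H = 0.62 * 2
H = 1.2400 Sv

1.2400


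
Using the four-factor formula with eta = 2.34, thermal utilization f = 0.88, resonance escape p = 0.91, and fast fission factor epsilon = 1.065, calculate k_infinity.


k_inf = eta * f * p * epsilon
k_inf = 2.34 * 0.88 * 0.91 * 1.065
k_inf = 1.9957

1.9957


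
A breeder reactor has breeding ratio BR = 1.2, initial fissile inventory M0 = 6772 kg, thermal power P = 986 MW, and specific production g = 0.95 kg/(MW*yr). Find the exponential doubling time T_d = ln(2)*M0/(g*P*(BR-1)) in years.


Breeding gain G = BR - 1 = 1.2 - 1 = 0.2
Fissile production rate = g * P * G = 0.95 * 986 * 0.2 = 187.34 kg/yr
T_d = ln(2) * M0 / (g * P * G)
T_d = ln(2) * 6772 / 187.34 = 25.056 yr

25.056


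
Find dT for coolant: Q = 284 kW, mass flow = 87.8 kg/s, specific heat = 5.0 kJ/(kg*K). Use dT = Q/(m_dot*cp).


dT = Q / (m_dot * cp)
dT = 284 / (87.8 * 5.0)
dT = 0.64692 C

0.64692


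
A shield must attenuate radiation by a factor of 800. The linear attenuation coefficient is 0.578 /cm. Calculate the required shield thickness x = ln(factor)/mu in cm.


x = ln(factor) / mu
x = ln(800) / 0.578
x = 11.565 cm

11.565


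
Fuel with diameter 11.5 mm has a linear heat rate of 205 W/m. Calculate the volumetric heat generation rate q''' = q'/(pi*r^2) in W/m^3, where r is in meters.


r = D / 2 / 1000 = 11.5 / 2 / 1000 = 0.00575 m
q''' = q' / (pi * r^2)
q''' = 205 / (pi * 0.00575^2)
q''' = 1.9736e+06 W/m^3

1.9736e+06


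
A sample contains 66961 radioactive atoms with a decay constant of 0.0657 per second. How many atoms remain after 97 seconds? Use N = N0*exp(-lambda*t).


N = N0 * exp(-lambda * t)
N = 66961 * exp(-0.0657 * 97)
N = 114.32

114.32


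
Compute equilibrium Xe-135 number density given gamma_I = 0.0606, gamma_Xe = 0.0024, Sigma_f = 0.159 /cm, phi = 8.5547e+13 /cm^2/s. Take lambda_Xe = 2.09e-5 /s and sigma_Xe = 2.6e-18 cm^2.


Xe_eq = (gamma_I + gamma_Xe) * Sigma_f * phi / (lambda_Xe + sigma_Xe * phi)
Numerator = (0.0606 + 0.0024) * 0.159 * 8.5547e+13 = 8.569243e+11
Denominator = 2.09e-5 + 2.6e-18 * 8.5547e+13 = 2.433222e-04
Xe_eq = 8.569243e+11 / 2.433222e-04 = 3.5218e+15 /cm^3

3.5218e+15


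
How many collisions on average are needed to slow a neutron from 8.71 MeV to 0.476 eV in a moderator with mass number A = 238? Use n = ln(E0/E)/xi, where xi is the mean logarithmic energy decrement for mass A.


xi = 1 + (A-1)^2/(2A)*ln((A-1)/(A+1)) = 0.008379872 (for A = 238)
n = ln(E0/E) / xi
n = ln(8.71e6 / 0.476) / 0.008379872
n = ln(1.829832e+07) / 0.008379872 = 1995.5

1995.5


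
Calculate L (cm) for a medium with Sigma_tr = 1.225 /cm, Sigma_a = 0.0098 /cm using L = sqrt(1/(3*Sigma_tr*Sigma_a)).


D = 1 / (3 * Sigma_tr) = 1 / (3 * 1.225) = 0.2721088 cm
L = sqrt(D / Sigma_a)
L = sqrt(0.2721088 / 0.0098)
L = 5.2694 cm

5.2694


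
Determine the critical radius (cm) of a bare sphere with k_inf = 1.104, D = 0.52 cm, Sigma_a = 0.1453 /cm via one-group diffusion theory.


L^2 = D / Sigma_a = 0.52 / 0.1453 = 3.578802 cm^2
B_m^2 = (k_inf - 1) / L^2 = (1.104 - 1) / 3.578802 = 0.02906000 /cm^2
For a bare sphere: B_g = pi/R, so R_c = pi / sqrt(B_m^2)
R_c = pi / sqrt(0.02906000) = 18.429 cm

18.429


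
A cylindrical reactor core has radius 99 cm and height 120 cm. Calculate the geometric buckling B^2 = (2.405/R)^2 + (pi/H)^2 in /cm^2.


B^2 = (2.405/R)^2 + (pi/H)^2
B^2 = (2.405/99)^2 + (pi/120)^2
B^2 = 0.0012755 /cm^2

0.0012755


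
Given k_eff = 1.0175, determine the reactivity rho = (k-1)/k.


rho = (k_eff - 1) / k_eff
rho = (1.0175 - 1) / 1.0175
rho = 0.017199

0.017199


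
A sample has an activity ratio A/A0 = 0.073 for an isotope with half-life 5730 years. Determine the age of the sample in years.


lambda = ln(2) / t_half = ln(2) / 5730 = 1.209681e-04 /yr
t = -ln(A/A0) / lambda
t = -ln(0.073) / 1.209681e-04
t = 21636 yr

21636


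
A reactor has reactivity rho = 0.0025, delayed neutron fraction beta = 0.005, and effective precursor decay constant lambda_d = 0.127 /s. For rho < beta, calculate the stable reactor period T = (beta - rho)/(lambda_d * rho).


T = (beta - rho) / (lambda_d * rho)
T = (0.005 - 0.0025) / (0.127 * 0.0025)
T = 7.8740 s

7.8740


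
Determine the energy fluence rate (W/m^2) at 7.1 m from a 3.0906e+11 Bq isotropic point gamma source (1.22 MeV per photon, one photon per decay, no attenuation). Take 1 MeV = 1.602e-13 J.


psi = A * E * 1.602e-13 / (4*pi*r^2)
psi = 3.0906e+11 * 1.22 * 1.602e-13 / (4*pi*7.1^2)
psi = 9.5354e-05 W/m^2

9.5354e-05


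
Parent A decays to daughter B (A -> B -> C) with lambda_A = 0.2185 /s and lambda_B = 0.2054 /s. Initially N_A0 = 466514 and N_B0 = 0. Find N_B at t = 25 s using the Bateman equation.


N_B(t) = lambda_A * N_A0 / (lambda_B - lambda_A) * [exp(-lambda_A*t) - exp(-lambda_B*t)]
exp(-0.2185*25) = 0.004242935; exp(-0.2054*25) = 0.005887052
N_B = 0.2185 * 466514 / (0.2054 - 0.2185) * (0.004242935 - 0.005887052)
N_B = 12793

12793


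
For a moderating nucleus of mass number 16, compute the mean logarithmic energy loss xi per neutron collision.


xi = 1 + (A-1)^2/(2A) * ln((A-1)/(A+1))
xi = 1 + (16-1)^2/(2*16) * ln((16-1)/(16 +1))
xi = 0.11995

0.11995


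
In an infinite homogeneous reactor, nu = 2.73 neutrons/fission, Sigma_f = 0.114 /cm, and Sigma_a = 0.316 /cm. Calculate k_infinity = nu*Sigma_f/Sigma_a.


k_inf = nu * Sigma_f / Sigma_a
k_inf = 2.73 * 0.114 / 0.316
k_inf = 0.98487

0.98487


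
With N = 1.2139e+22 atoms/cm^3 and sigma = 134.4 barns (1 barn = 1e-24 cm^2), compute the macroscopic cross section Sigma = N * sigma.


Sigma = N * sigma_barns * 1e-24
Sigma = 1.2139e+22 * 134.4 * 1e-24
Sigma = 1.6315 /cm

1.6315


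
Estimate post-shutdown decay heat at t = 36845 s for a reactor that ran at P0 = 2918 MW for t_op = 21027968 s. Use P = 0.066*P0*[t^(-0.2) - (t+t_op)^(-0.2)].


P/P0 = 0.066 * [t^(-0.2) - (t + t_op)^(-0.2)]
P/P0 = 0.066 * [36845^(-0.2) - (36845 + 21027968)^(-0.2)]
P/P0 = 0.066 * [0.1221024 - 0.03429955] = 0.005794988
P = 2918 * 0.005794988 = 16.910 MW

16.910


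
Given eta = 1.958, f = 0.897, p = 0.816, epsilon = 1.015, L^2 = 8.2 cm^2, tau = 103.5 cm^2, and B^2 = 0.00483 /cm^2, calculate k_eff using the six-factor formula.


k_inf = eta*f*p*eps = 1.958*0.897*0.816*1.015 = 1.454659
P_TNL = 1/(1 + L^2*B^2) = 1/(1 + 8.2*0.00483) = 0.9619029
P_FNL = exp(-B^2*tau) = exp(-0.00483*103.5) = 0.6065883
k_eff = k_inf * P_TNL * P_FNL = 1.454659 * 0.9619029 * 0.6065883
k_eff = 0.84876

0.84876


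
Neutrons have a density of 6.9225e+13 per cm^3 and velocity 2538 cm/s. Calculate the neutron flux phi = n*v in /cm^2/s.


phi = n * v
phi = 6.9225e+13 * 2538
phi = 1.7569e+17 /cm^2/s

1.7569e+17


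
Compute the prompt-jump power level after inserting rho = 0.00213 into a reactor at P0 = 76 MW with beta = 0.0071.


P1/P0 = beta / (beta - rho)
P1/P0 = 0.0071 / (0.0071 - 0.00213) = 1.428571
P1 = 76 * 1.428571 = 108.57 MW

108.57


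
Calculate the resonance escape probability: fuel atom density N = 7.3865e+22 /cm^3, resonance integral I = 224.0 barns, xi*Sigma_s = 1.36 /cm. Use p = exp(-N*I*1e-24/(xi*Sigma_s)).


p = exp(-N * I * 1e-24 / (xi*Sigma_s))
p = exp(-7.3865e+22 * 224.0 * 1e-24 / 1.36)
p = 5.2044e-06

5.2044e-06


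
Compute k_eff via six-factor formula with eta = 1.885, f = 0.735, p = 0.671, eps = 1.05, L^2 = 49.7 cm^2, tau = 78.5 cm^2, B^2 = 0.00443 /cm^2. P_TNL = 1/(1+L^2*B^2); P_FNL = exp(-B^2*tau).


k_inf = eta*f*p*eps = 1.885*0.735*0.671*1.05 = 0.9761364
P_TNL = 1/(1 + L^2*B^2) = 1/(1 + 49.7*0.00443) = 0.8195573
P_FNL = exp(-B^2*tau) = exp(-0.00443*78.5) = 0.7062719
k_eff = k_inf * P_TNL * P_FNL = 0.9761364 * 0.8195573 * 0.7062719
k_eff = 0.56502

0.56502


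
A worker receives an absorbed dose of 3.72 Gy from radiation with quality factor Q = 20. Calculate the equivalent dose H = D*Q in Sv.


H = D * Q
H = 3.72 * 20
H = 74.400 Sv

74.400


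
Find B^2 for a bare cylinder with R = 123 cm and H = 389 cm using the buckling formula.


B^2 = (2.405/R)^2 + (pi/H)^2
B^2 = (2.405/123)^2 + (pi/389)^2
B^2 = 4.4754e-04 /cm^2

4.4754e-04


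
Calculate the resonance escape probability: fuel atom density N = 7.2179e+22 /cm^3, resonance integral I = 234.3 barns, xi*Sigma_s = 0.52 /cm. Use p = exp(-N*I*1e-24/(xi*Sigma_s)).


p = exp(-N * I * 1e-24 / (xi*Sigma_s))
p = exp(-7.2179e+22 * 234.3 * 1e-24 / 0.52)
p = 7.5126e-15

7.5126e-15


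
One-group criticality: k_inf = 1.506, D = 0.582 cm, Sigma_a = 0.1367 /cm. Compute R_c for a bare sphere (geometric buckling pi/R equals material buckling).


L^2 = D / Sigma_a = 0.582 / 0.1367 = 4.257498 cm^2
B_m^2 = (k_inf - 1) / L^2 = (1.506 - 1) / 4.257498 = 0.1188491 /cm^2
For a bare sphere: B_g = pi/R, so R_c = pi / sqrt(B_m^2)
R_c = pi / sqrt(0.1188491) = 9.1128 cm

9.1128


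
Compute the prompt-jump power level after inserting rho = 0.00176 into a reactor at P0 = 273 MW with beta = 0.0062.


P1/P0 = beta / (beta - rho)
P1/P0 = 0.0062 / (0.0062 - 0.00176) = 1.396396
P1 = 273 * 1.396396 = 381.22 MW

381.22


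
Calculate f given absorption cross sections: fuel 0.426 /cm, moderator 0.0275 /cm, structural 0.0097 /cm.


f = Sigma_a_fuel / (Sigma_a_fuel + Sigma_a_mod + Sigma_a_other)
f = 0.426 / (0.426 + 0.0275 + 0.0097)
f = 0.91969

0.91969


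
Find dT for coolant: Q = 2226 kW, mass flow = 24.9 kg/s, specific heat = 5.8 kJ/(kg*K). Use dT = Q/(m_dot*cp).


dT = Q / (m_dot * cp)
dT = 2226 / (24.9 * 5.8)
dT = 15.413 C

15.413


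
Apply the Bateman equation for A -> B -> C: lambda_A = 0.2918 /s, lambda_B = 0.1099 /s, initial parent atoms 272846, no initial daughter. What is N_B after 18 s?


N_B(t) = lambda_A * N_A0 / (lambda_B - lambda_A) * [exp(-lambda_A*t) - exp(-lambda_B*t)]
exp(-0.2918*18) = 0.005234939; exp(-0.1099*18) = 0.1383180
N_B = 0.2918 * 272846 / (0.1099 - 0.2918) * (0.005234939 - 0.1383180)
N_B = 58250

58250


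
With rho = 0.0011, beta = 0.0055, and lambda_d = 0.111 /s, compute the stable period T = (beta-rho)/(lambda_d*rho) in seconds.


T = (beta - rho) / (lambda_d * rho)
T = (0.0055 - 0.0011) / (0.111 * 0.0011)
T = 36.036 s

36.036


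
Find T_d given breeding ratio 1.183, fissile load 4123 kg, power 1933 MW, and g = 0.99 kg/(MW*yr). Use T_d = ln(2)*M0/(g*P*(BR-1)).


Breeding gain G = BR - 1 = 1.183 - 1 = 0.183
Fissile production rate = g * P * G = 0.99 * 1933 * 0.183 = 350.20161 kg/yr
T_d = ln(2) * M0 / (g * P * G)
T_d = ln(2) * 4123 / 350.20161 = 8.1606 yr

8.1606


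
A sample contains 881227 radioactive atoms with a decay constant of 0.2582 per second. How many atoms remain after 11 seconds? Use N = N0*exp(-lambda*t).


N = N0 * exp(-lambda * t)
N = 881227 * exp(-0.2582 * 11)
N = 51476

51476


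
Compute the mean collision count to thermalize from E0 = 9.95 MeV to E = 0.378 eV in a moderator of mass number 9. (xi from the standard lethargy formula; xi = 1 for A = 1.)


xi = 1 + (A-1)^2/(2A)*ln((A-1)/(A+1)) = 0.2066007 (for A = 9)
n = ln(E0/E) / xi
n = ln(9.95e6 / 0.378) / 0.2066007
n = ln(2.632275e+07) / 0.2066007 = 82.700

82.700


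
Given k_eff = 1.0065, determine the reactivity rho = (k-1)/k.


rho = (k_eff - 1) / k_eff
rho = (1.0065 - 1) / 1.0065
rho = 0.0064580

0.0064580


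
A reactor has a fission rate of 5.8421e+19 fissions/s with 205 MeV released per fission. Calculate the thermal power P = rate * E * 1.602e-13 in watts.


P = fission_rate * E_MeV * 1.602e-13
P = 5.8421e+19 * 205 * 1.602e-13
P = 1.9186e+09 W

1.9186e+09


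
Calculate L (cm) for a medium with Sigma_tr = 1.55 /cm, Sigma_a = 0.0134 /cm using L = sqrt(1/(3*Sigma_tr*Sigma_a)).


D = 1 / (3 * Sigma_tr) = 1 / (3 * 1.55) = 0.2150538 cm
L = sqrt(D / Sigma_a)
L = sqrt(0.2150538 / 0.0134)
L = 4.0061 cm

4.0061


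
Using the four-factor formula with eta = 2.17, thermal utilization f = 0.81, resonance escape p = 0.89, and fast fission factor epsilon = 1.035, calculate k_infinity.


k_inf = eta * f * p * epsilon
k_inf = 2.17 * 0.81 * 0.89 * 1.035
k_inf = 1.6191

1.6191


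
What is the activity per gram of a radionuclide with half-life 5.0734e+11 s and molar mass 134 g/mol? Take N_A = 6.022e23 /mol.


lambda = ln(2) / t_half = ln(2) / 5.0734e+11 = 1.366238e-12 /s
SA = lambda * N_A / M
SA = 1.366238e-12 * 6.022e23 / 134
SA = 6.1399e+09 Bq/g

6.1399e+09


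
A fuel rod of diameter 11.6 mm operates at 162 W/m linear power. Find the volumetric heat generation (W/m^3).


r = D / 2 / 1000 = 11.6 / 2 / 1000 = 0.0058 m
q''' = q' / (pi * r^2)
q''' = 162 / (pi * 0.0058^2)
q''' = 1.5329e+06 W/m^3

1.5329e+06


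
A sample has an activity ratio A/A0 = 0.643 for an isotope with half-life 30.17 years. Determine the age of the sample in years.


lambda = ln(2) / t_half = ln(2) / 30.17 = 0.02297472 /yr
t = -ln(A/A0) / lambda
t = -ln(0.643) / 0.02297472
t = 19.222 yr

19.222


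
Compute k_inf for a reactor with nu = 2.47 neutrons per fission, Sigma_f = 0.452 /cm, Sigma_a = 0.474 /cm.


k_inf = nu * Sigma_f / Sigma_a
k_inf = 2.47 * 0.452 / 0.474
k_inf = 2.3554

2.3554


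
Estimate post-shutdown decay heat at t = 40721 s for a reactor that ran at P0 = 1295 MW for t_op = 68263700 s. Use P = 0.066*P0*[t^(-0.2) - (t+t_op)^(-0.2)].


P/P0 = 0.066 * [t^(-0.2) - (t + t_op)^(-0.2)]
P/P0 = 0.066 * [40721^(-0.2) - (40721 + 68263700)^(-0.2)]
P/P0 = 0.066 * [0.1196841 - 0.02710880] = 0.006109970
P = 1295 * 0.006109970 = 7.9124 MW

7.9124


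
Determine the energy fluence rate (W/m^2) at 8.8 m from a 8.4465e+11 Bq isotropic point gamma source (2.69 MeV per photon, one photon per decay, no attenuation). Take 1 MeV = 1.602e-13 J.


psi = A * E * 1.602e-13 / (4*pi*r^2)
psi = 8.4465e+11 * 2.69 * 1.602e-13 / (4*pi*8.8^2)
psi = 3.7404e-04 W/m^2

3.7404e-04


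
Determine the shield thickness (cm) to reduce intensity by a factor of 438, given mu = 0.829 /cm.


x = ln(factor) / mu
x = ln(438) / 0.829
x = 7.3368 cm

7.3368


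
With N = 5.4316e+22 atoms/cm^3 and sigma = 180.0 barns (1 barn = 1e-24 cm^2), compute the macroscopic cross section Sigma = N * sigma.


Sigma = N * sigma_barns * 1e-24
Sigma = 5.4316e+22 * 180.0 * 1e-24
Sigma = 9.7769 /cm

9.7769


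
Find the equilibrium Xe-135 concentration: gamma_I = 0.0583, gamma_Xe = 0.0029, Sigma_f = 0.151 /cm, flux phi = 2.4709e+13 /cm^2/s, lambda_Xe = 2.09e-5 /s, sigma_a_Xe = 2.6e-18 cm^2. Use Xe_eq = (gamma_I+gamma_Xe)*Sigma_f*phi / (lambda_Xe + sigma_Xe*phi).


Xe_eq = (gamma_I + gamma_Xe) * Sigma_f * phi / (lambda_Xe + sigma_Xe * phi)
Numerator = (0.0583 + 0.0029) * 0.151 * 2.4709e+13 = 2.283408e+11
Denominator = 2.09e-5 + 2.6e-18 * 2.4709e+13 = 8.514340e-05
Xe_eq = 2.283408e+11 / 8.514340e-05 = 2.6818e+15 /cm^3

2.6818e+15


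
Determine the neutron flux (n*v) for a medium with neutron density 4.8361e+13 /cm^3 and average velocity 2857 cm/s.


phi = n * v
phi = 4.8361e+13 * 2857
phi = 1.3817e+17 /cm^2/s

1.3817e+17


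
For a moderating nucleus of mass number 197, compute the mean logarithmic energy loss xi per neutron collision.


xi = 1 + (A-1)^2/(2A) * ln((A-1)/(A+1))
xi = 1 + (197-1)^2/(2*197) * ln((197-1)/(197 +1))
xi = 0.010118

0.010118


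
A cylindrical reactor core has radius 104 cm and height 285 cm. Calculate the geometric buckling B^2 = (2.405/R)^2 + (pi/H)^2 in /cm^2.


B^2 = (2.405/R)^2 + (pi/H)^2
B^2 = (2.405/104)^2 + (pi/285)^2
B^2 = 6.5628e-04 /cm^2

6.5628e-04


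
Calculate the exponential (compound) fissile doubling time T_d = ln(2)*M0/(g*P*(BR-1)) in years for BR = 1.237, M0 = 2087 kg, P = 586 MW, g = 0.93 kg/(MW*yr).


Breeding gain G = BR - 1 = 1.237 - 1 = 0.237
Fissile production rate = g * P * G = 0.93 * 586 * 0.237 = 129.16026 kg/yr
T_d = ln(2) * M0 / (g * P * G)
T_d = ln(2) * 2087 / 129.16026 = 11.200 yr

11.200


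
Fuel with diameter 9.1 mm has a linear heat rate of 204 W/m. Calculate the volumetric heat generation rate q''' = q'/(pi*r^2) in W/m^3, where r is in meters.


r = D / 2 / 1000 = 9.1 / 2 / 1000 = 0.00455 m
q''' = q' / (pi * r^2)
q''' = 204 / (pi * 0.00455^2)
q''' = 3.1366e+06 W/m^3

3.1366e+06


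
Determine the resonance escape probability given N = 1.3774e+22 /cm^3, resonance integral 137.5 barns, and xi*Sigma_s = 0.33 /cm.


p = exp(-N * I * 1e-24 / (xi*Sigma_s))
p = exp(-1.3774e+22 * 137.5 * 1e-24 / 0.33)
p = 0.0032174

0.0032174


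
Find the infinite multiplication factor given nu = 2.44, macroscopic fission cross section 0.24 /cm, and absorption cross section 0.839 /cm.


k_inf = nu * Sigma_f / Sigma_a
k_inf = 2.44 * 0.24 / 0.839
k_inf = 0.69797

0.69797


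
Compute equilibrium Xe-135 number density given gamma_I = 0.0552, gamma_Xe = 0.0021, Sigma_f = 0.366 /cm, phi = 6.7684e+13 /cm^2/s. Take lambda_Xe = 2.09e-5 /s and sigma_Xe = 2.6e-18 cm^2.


Xe_eq = (gamma_I + gamma_Xe) * Sigma_f * phi / (lambda_Xe + sigma_Xe * phi)
Numerator = (0.0552 + 0.0021) * 0.366 * 6.7684e+13 = 1.419455e+12
Denominator = 2.09e-5 + 2.6e-18 * 6.7684e+13 = 1.968784e-04
Xe_eq = 1.419455e+12 / 1.968784e-04 = 7.2098e+15 /cm^3

7.2098e+15


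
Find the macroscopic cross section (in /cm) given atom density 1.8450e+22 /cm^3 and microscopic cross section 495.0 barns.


Sigma = N * sigma_barns * 1e-24
Sigma = 1.8450e+22 * 495.0 * 1e-24
Sigma = 9.1327 /cm

9.1327


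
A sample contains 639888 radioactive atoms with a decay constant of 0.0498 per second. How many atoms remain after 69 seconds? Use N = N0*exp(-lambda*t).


N = N0 * exp(-lambda * t)
N = 639888 * exp(-0.0498 * 69)
N = 20596

20596


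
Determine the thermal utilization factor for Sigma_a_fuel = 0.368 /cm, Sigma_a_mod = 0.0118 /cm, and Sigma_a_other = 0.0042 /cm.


f = Sigma_a_fuel / (Sigma_a_fuel + Sigma_a_mod + Sigma_a_other)
f = 0.368 / (0.368 + 0.0118 + 0.0042)
f = 0.95833

0.95833


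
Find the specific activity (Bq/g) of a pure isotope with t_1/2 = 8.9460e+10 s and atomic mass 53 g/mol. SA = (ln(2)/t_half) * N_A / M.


lambda = ln(2) / t_half = ln(2) / 8.9460e+10 = 7.748124e-12 /s
SA = lambda * N_A / M
SA = 7.748124e-12 * 6.022e23 / 53
SA = 8.8036e+10 Bq/g

8.8036e+10


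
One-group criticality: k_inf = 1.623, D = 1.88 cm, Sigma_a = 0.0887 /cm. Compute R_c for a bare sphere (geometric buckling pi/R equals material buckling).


L^2 = D / Sigma_a = 1.88 / 0.0887 = 21.19504 cm^2
B_m^2 = (k_inf - 1) / L^2 = (1.623 - 1) / 21.19504 = 0.02939367 /cm^2
For a bare sphere: B_g = pi/R, so R_c = pi / sqrt(B_m^2)
R_c = pi / sqrt(0.02939367) = 18.324 cm

18.324


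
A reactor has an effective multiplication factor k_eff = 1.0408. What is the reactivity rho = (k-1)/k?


rho = (k_eff - 1) / k_eff
rho = (1.0408 - 1) / 1.0408
rho = 0.039201

0.039201


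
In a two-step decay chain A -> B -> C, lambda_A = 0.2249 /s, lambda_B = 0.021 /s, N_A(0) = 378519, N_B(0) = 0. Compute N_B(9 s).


N_B(t) = lambda_A * N_A0 / (lambda_B - lambda_A) * [exp(-lambda_A*t) - exp(-lambda_B*t)]
exp(-0.2249*9) = 0.1321127; exp(-0.021*9) = 0.8277865
N_B = 0.2249 * 378519 / (0.021 - 0.2249) * (0.1321127 - 0.8277865)
N_B = 290446

290446


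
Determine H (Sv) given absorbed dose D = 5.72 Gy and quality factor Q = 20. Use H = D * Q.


H = D * Q
H = 5.72 * 20
H = 114.40 Sv

114.40


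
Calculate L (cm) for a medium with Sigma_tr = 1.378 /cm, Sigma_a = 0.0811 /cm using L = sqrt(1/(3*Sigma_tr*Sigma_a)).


D = 1 / (3 * Sigma_tr) = 1 / (3 * 1.378) = 0.2418965 cm
L = sqrt(D / Sigma_a)
L = sqrt(0.2418965 / 0.0811)
L = 1.7270 cm

1.7270


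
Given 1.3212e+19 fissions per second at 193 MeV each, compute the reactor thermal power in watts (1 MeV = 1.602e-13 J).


P = fission_rate * E_MeV * 1.602e-13
P = 1.3212e+19 * 193 * 1.602e-13
P = 4.0850e+08 W

4.0850e+08


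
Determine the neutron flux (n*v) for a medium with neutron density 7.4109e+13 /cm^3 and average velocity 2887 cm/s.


phi = n * v
phi = 7.4109e+13 * 2887
phi = 2.1395e+17 /cm^2/s

2.1395e+17


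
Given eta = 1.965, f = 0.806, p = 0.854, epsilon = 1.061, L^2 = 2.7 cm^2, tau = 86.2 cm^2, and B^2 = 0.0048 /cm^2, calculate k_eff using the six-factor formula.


k_inf = eta*f*p*eps = 1.965*0.806*0.854*1.061 = 1.435063
P_TNL = 1/(1 + L^2*B^2) = 1/(1 + 2.7*0.0048) = 0.9872058
P_FNL = exp(-B^2*tau) = exp(-0.0048*86.2) = 0.6611596
k_eff = k_inf * P_TNL * P_FNL = 1.435063 * 0.9872058 * 0.6611596
k_eff = 0.93667

0.93667


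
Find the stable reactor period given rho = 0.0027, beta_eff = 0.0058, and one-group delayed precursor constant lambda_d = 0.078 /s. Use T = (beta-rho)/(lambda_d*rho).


T = (beta - rho) / (lambda_d * rho)
T = (0.0058 - 0.0027) / (0.078 * 0.0027)
T = 14.720 s

14.720


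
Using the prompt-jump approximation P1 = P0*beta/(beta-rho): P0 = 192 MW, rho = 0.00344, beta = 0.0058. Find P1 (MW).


P1/P0 = beta / (beta - rho)
P1/P0 = 0.0058 / (0.0058 - 0.00344) = 2.457627
P1 = 192 * 2.457627 = 471.86 MW

471.86


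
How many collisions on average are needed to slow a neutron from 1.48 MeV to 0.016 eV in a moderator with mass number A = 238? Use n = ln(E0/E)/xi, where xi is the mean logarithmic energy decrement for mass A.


xi = 1 + (A-1)^2/(2A)*ln((A-1)/(A+1)) = 0.008379872 (for A = 238)
n = ln(E0/E) / xi
n = ln(1.48e6 / 0.016) / 0.008379872
n = ln(9.250000e+07) / 0.008379872 = 2188.9

2188.9


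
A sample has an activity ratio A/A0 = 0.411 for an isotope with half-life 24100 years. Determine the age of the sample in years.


lambda = ln(2) / t_half = ln(2) / 24100 = 2.876129e-05 /yr
t = -ln(A/A0) / lambda
t = -ln(0.411) / 2.876129e-05
t = 30915 yr

30915


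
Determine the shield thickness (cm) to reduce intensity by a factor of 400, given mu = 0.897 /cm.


x = ln(factor) / mu
x = ln(400) / 0.897
x = 6.6794 cm

6.6794


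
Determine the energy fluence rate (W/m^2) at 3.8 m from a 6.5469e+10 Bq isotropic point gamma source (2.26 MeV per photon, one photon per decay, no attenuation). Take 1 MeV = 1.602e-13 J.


psi = A * E * 1.602e-13 / (4*pi*r^2)
psi = 6.5469e+10 * 2.26 * 1.602e-13 / (4*pi*3.8^2)
psi = 1.3063e-04 W/m^2

1.3063e-04


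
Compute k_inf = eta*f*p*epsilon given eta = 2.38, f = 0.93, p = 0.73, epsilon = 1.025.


k_inf = eta * f * p * epsilon
k_inf = 2.38 * 0.93 * 0.73 * 1.025
k_inf = 1.6562

1.6562


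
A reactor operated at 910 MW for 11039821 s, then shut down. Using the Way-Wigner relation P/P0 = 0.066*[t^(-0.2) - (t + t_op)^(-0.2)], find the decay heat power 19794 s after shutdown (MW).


P/P0 = 0.066 * [t^(-0.2) - (t + t_op)^(-0.2)]
P/P0 = 0.066 * [19794^(-0.2) - (19794 + 11039821)^(-0.2)]
P/P0 = 0.066 * [0.1382590 - 0.03901683] = 0.006549983
P = 910 * 0.006549983 = 5.9605 MW

5.9605


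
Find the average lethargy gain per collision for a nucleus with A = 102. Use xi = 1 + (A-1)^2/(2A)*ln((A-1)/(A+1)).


xi = 1 + (A-1)^2/(2A) * ln((A-1)/(A+1))
xi = 1 + (102-1)^2/(2*102) * ln((102-1)/(102 +1))
xi = 0.019480

0.019480


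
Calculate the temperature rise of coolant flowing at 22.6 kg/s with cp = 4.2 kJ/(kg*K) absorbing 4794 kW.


dT = Q / (m_dot * cp)
dT = 4794 / (22.6 * 4.2)
dT = 50.506 C

50.506


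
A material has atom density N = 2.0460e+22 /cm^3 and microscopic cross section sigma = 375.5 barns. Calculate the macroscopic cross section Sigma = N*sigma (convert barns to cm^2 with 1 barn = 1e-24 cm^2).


Sigma = N * sigma_barns * 1e-24
Sigma = 2.0460e+22 * 375.5 * 1e-24
Sigma = 7.6827 /cm

7.6827


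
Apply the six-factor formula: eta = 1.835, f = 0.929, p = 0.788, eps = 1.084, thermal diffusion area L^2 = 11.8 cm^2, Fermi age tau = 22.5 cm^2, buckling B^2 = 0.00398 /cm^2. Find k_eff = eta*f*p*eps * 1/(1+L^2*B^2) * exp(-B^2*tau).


k_inf = eta*f*p*eps = 1.835*0.929*0.788*1.084 = 1.456154
P_TNL = 1/(1 + L^2*B^2) = 1/(1 + 11.8*0.00398) = 0.9551427
P_FNL = exp(-B^2*tau) = exp(-0.00398*22.5) = 0.9143425
k_eff = k_inf * P_TNL * P_FNL = 1.456154 * 0.9551427 * 0.9143425
k_eff = 1.2717

1.2717


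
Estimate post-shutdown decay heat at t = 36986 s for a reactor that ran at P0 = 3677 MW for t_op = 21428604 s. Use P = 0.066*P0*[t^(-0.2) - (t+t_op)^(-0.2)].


P/P0 = 0.066 * [t^(-0.2) - (t + t_op)^(-0.2)]
P/P0 = 0.066 * [36986^(-0.2) - (36986 + 21428604)^(-0.2)]
P/P0 = 0.066 * [0.1220092 - 0.03417051] = 0.005797354
P = 3677 * 0.005797354 = 21.317 MW

21.317


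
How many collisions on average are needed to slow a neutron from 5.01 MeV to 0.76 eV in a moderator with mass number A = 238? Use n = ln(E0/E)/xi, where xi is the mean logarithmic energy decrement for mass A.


xi = 1 + (A-1)^2/(2A)*ln((A-1)/(A+1)) = 0.008379872 (for A = 238)
n = ln(E0/E) / xi
n = ln(5.01e6 / 0.76) / 0.008379872
n = ln(6.592105e+06) / 0.008379872 = 1873.7

1873.7


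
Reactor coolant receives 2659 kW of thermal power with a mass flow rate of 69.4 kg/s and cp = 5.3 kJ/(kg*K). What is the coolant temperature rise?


dT = Q / (m_dot * cp)
dT = 2659 / (69.4 * 5.3)
dT = 7.2291 C

7.2291


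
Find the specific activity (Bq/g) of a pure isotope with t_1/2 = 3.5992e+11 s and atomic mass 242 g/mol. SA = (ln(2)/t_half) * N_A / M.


lambda = ln(2) / t_half = ln(2) / 3.5992e+11 = 1.925837e-12 /s
SA = lambda * N_A / M
SA = 1.925837e-12 * 6.022e23 / 242
SA = 4.7923e+09 Bq/g

4.7923e+09


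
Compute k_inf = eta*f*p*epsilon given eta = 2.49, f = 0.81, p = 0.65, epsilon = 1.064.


k_inf = eta * f * p * epsilon
k_inf = 2.49 * 0.81 * 0.65 * 1.064
k_inf = 1.3949

1.3949


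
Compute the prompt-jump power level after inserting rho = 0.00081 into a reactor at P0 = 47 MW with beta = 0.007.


P1/P0 = beta / (beta - rho)
P1/P0 = 0.007 / (0.007 - 0.00081) = 1.130856
P1 = 47 * 1.130856 = 53.150 MW

53.150


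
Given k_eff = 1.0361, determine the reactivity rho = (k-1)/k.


rho = (k_eff - 1) / k_eff
rho = (1.0361 - 1) / 1.0361
rho = 0.034842

0.034842


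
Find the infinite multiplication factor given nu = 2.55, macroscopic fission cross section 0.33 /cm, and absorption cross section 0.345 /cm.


k_inf = nu * Sigma_f / Sigma_a
k_inf = 2.55 * 0.33 / 0.345
k_inf = 2.4391

2.4391


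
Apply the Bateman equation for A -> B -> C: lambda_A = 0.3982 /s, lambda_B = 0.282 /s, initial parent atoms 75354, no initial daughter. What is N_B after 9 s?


N_B(t) = lambda_A * N_A0 / (lambda_B - lambda_A) * [exp(-lambda_A*t) - exp(-lambda_B*t)]
exp(-0.3982*9) = 0.02776997; exp(-0.282*9) = 0.07902429
N_B = 0.3982 * 75354 / (0.282 - 0.3982) * (0.02776997 - 0.07902429)
N_B = 13235

13235


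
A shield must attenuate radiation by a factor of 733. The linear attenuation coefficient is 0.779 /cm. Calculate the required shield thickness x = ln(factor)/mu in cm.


x = ln(factor) / mu
x = ln(733) / 0.779
x = 8.4687 cm

8.4687


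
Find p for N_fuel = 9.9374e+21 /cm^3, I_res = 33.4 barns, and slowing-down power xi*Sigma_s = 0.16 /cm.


p = exp(-N * I * 1e-24 / (xi*Sigma_s))
p = exp(-9.9374e+21 * 33.4 * 1e-24 / 0.16)
p = 0.12563

0.12563


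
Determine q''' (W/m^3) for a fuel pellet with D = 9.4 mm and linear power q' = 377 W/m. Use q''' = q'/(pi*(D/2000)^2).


r = D / 2 / 1000 = 9.4 / 2 / 1000 = 0.0047 m
q''' = q' / (pi * r^2)
q''' = 377 / (pi * 0.0047^2)
q''' = 5.4325e+06 W/m^3

5.4325e+06


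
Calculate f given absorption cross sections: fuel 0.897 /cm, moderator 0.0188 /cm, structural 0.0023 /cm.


f = Sigma_a_fuel / (Sigma_a_fuel + Sigma_a_mod + Sigma_a_other)
f = 0.897 / (0.897 + 0.0188 + 0.0023)
f = 0.97702

0.97702


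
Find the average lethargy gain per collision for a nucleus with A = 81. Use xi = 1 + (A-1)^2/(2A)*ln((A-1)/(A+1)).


xi = 1 + (A-1)^2/(2A) * ln((A-1)/(A+1))
xi = 1 + (81-1)^2/(2*81) * ln((81-1)/(81 +1))
xi = 0.024489

0.024489


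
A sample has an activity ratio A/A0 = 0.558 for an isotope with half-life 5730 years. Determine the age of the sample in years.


lambda = ln(2) / t_half = ln(2) / 5730 = 1.209681e-04 /yr
t = -ln(A/A0) / lambda
t = -ln(0.558) / 1.209681e-04
t = 4822.7 yr

4822.7


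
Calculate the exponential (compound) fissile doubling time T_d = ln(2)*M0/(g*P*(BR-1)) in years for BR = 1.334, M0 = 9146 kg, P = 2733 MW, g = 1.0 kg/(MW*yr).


Breeding gain G = BR - 1 = 1.334 - 1 = 0.334
Fissile production rate = g * P * G = 1.0 * 2733 * 0.334 = 912.822 kg/yr
T_d = ln(2) * M0 / (g * P * G)
T_d = ln(2) * 9146 / 912.822 = 6.9450 yr

6.9450


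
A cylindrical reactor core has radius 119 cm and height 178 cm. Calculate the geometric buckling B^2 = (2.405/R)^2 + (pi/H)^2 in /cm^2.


B^2 = (2.405/R)^2 + (pi/H)^2
B^2 = (2.405/119)^2 + (pi/178)^2
B^2 = 7.1995e-04 /cm^2

7.1995e-04


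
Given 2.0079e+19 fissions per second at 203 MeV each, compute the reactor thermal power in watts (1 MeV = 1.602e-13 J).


P = fission_rate * E_MeV * 1.602e-13
P = 2.0079e+19 * 203 * 1.602e-13
P = 6.5298e+08 W

6.5298e+08


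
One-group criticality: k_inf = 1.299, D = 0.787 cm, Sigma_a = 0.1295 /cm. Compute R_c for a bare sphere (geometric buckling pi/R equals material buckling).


L^2 = D / Sigma_a = 0.787 / 0.1295 = 6.077220 cm^2
B_m^2 = (k_inf - 1) / L^2 = (1.299 - 1) / 6.077220 = 0.04920013 /cm^2
For a bare sphere: B_g = pi/R, so R_c = pi / sqrt(B_m^2)
R_c = pi / sqrt(0.04920013) = 14.163 cm

14.163


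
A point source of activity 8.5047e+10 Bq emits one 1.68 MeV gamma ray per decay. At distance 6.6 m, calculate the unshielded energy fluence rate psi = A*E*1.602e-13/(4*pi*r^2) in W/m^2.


psi = A * E * 1.602e-13 / (4*pi*r^2)
psi = 8.5047e+10 * 1.68 * 1.602e-13 / (4*pi*6.6^2)
psi = 4.1815e-05 W/m^2

4.1815e-05


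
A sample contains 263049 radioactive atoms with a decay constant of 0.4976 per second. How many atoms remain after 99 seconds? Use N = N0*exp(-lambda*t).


N = N0 * exp(-lambda * t)
N = 263049 * exp(-0.4976 * 99)
N = 1.0608e-16

1.0608e-16


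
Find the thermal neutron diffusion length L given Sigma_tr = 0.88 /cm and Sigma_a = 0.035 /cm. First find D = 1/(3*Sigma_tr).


D = 1 / (3 * Sigma_tr) = 1 / (3 * 0.88) = 0.3787879 cm
L = sqrt(D / Sigma_a)
L = sqrt(0.3787879 / 0.035)
L = 3.2898 cm

3.2898


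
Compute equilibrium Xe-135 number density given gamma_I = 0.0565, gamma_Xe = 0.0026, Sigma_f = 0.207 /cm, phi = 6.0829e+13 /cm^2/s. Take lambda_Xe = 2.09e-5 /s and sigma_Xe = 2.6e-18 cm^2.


Xe_eq = (gamma_I + gamma_Xe) * Sigma_f * phi / (lambda_Xe + sigma_Xe * phi)
Numerator = (0.0565 + 0.0026) * 0.207 * 6.0829e+13 = 7.441637e+11
Denominator = 2.09e-5 + 2.6e-18 * 6.0829e+13 = 1.790554e-04
Xe_eq = 7.441637e+11 / 1.790554e-04 = 4.1561e+15 /cm^3

4.1561e+15


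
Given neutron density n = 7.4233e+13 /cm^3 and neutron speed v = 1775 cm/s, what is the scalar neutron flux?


phi = n * v
phi = 7.4233e+13 * 1775
phi = 1.3176e+17 /cm^2/s

1.3176e+17


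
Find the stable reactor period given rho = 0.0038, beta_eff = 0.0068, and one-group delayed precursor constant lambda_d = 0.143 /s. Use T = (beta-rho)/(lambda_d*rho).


T = (beta - rho) / (lambda_d * rho)
T = (0.0068 - 0.0038) / (0.143 * 0.0038)
T = 5.5208 s

5.5208


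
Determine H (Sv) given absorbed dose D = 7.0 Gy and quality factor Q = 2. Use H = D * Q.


H = D * Q
H = 7.0 * 2
H = 14.000 Sv

14.000


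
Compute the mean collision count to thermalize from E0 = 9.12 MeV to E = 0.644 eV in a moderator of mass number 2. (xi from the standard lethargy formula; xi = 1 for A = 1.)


xi = 1 + (A-1)^2/(2A)*ln((A-1)/(A+1)) = 0.7253469 (for A = 2)
n = ln(E0/E) / xi
n = ln(9.12e6 / 0.644) / 0.7253469
n = ln(1.416149e+07) / 0.7253469 = 22.701

22.701


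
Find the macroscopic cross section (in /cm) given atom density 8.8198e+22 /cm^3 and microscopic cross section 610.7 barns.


Sigma = N * sigma_barns * 1e-24
Sigma = 8.8198e+22 * 610.7 * 1e-24
Sigma = 53.863 /cm

53.863


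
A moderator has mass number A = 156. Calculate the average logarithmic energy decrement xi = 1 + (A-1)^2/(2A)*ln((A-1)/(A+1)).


xi = 1 + (A-1)^2/(2A) * ln((A-1)/(A+1))
xi = 1 + (156-1)^2/(2*156) * ln((156-1)/(156 +1))
xi = 0.012766

0.012766


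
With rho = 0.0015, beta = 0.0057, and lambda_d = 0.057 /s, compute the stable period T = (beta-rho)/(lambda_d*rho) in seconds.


T = (beta - rho) / (lambda_d * rho)
T = (0.0057 - 0.0015) / (0.057 * 0.0015)
T = 49.123 s

49.123


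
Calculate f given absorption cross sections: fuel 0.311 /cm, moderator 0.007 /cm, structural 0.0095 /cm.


f = Sigma_a_fuel / (Sigma_a_fuel + Sigma_a_mod + Sigma_a_other)
f = 0.311 / (0.311 + 0.007 + 0.0095)
f = 0.94962

0.94962


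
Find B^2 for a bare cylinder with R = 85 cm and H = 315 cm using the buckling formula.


B^2 = (2.405/R)^2 + (pi/H)^2
B^2 = (2.405/85)^2 + (pi/315)^2
B^2 = 9.0002e-04 /cm^2

9.0002e-04


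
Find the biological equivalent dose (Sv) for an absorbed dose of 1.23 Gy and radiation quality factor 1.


H = D * Q
H = 1.23 * 1
H = 1.2300 Sv

1.2300


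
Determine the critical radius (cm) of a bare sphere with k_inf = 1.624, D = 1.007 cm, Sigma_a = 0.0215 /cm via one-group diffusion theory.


L^2 = D / Sigma_a = 1.007 / 0.0215 = 46.83721 cm^2
B_m^2 = (k_inf - 1) / L^2 = (1.624 - 1) / 46.83721 = 0.01332274 /cm^2
For a bare sphere: B_g = pi/R, so R_c = pi / sqrt(B_m^2)
R_c = pi / sqrt(0.01332274) = 27.218 cm

27.218


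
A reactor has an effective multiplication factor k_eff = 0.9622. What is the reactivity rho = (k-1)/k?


rho = (k_eff - 1) / k_eff
rho = (0.9622 - 1) / 0.9622
rho = -0.039285

-0.039285


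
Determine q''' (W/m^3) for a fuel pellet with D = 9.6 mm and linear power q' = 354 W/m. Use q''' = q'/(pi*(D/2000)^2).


r = D / 2 / 1000 = 9.6 / 2 / 1000 = 0.0048 m
q''' = q' / (pi * r^2)
q''' = 354 / (pi * 0.0048^2)
q''' = 4.8907e+06 W/m^3

4.8907e+06


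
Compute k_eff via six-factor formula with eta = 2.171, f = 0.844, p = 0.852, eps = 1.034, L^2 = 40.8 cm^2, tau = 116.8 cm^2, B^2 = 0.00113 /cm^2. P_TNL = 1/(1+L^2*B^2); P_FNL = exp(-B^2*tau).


k_inf = eta*f*p*eps = 2.171*0.844*0.852*1.034 = 1.614219
P_TNL = 1/(1 + L^2*B^2) = 1/(1 + 40.8*0.00113) = 0.9559279
P_FNL = exp(-B^2*tau) = exp(-0.00113*116.8) = 0.8763550
k_eff = k_inf * P_TNL * P_FNL = 1.614219 * 0.9559279 * 0.8763550
k_eff = 1.3523

1.3523


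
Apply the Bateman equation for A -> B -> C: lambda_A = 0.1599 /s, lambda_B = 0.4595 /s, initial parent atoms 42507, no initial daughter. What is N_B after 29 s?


N_B(t) = lambda_A * N_A0 / (lambda_B - lambda_A) * [exp(-lambda_A*t) - exp(-lambda_B*t)]
exp(-0.1599*29) = 0.009685746; exp(-0.4595*29) = 1.632333e-06
N_B = 0.1599 * 42507 / (0.4595 - 0.1599) * (0.009685746 - 1.632333e-06)
N_B = 219.70

219.70


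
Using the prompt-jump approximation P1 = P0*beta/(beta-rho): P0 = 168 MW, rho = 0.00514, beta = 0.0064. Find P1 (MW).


P1/P0 = beta / (beta - rho)
P1/P0 = 0.0064 / (0.0064 - 0.00514) = 5.079365
P1 = 168 * 5.079365 = 853.33 MW

853.33


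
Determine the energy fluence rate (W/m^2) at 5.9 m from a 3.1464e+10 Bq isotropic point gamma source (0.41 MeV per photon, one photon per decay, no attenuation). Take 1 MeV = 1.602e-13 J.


psi = A * E * 1.602e-13 / (4*pi*r^2)
psi = 3.1464e+10 * 0.41 * 1.602e-13 / (4*pi*5.9^2)
psi = 4.7244e-06 W/m^2

4.7244e-06


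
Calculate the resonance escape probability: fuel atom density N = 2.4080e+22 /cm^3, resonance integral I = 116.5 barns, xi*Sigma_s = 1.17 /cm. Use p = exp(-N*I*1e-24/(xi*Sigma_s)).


p = exp(-N * I * 1e-24 / (xi*Sigma_s))
p = exp(-2.4080e+22 * 116.5 * 1e-24 / 1.17)
p = 0.090926

0.090926


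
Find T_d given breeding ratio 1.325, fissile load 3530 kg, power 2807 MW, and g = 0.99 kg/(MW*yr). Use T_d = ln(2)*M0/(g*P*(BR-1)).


Breeding gain G = BR - 1 = 1.325 - 1 = 0.325
Fissile production rate = g * P * G = 0.99 * 2807 * 0.325 = 903.15225 kg/yr
T_d = ln(2) * M0 / (g * P * G)
T_d = ln(2) * 3530 / 903.15225 = 2.7092 yr

2.7092


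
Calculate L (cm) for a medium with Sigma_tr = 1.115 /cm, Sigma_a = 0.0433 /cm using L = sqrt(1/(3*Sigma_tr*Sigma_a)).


D = 1 / (3 * Sigma_tr) = 1 / (3 * 1.115) = 0.2989537 cm
L = sqrt(D / Sigma_a)
L = sqrt(0.2989537 / 0.0433)
L = 2.6276 cm

2.6276


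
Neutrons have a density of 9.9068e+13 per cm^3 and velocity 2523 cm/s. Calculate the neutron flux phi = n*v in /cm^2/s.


phi = n * v
phi = 9.9068e+13 * 2523
phi = 2.4995e+17 /cm^2/s

2.4995e+17


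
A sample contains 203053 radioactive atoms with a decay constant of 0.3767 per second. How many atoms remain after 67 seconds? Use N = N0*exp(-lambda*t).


N = N0 * exp(-lambda * t)
N = 203053 * exp(-0.3767 * 67)
N = 2.2207e-06

2.2207e-06


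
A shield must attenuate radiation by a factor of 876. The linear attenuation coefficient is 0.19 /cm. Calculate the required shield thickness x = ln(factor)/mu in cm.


x = ln(factor) / mu
x = ln(876) / 0.19
x = 35.660 cm

35.660


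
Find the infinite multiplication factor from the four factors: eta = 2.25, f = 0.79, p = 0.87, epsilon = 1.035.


k_inf = eta * f * p * epsilon
k_inf = 2.25 * 0.79 * 0.87 * 1.035
k_inf = 1.6005

1.6005


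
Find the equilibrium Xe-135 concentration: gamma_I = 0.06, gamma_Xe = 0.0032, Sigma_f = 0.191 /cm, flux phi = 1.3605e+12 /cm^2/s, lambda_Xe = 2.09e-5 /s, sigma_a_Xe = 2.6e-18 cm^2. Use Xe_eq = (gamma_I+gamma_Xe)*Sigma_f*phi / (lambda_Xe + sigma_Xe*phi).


Xe_eq = (gamma_I + gamma_Xe) * Sigma_f * phi / (lambda_Xe + sigma_Xe * phi)
Numerator = (0.06 + 0.0032) * 0.191 * 1.3605e+12 = 1.642287e+10
Denominator = 2.09e-5 + 2.6e-18 * 1.3605e+12 = 2.443730e-05
Xe_eq = 1.642287e+10 / 2.443730e-05 = 6.7204e+14 /cm^3

6.7204e+14


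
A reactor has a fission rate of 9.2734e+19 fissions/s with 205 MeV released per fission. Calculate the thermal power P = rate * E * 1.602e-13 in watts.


P = fission_rate * E_MeV * 1.602e-13
P = 9.2734e+19 * 205 * 1.602e-13
P = 3.0455e+09 W

3.0455e+09


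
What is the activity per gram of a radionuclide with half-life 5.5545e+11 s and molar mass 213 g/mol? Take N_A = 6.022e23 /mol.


lambda = ln(2) / t_half = ln(2) / 5.5545e+11 = 1.247902e-12 /s
SA = lambda * N_A / M
SA = 1.247902e-12 * 6.022e23 / 213
SA = 3.5281e+09 Bq/g

3.5281e+09


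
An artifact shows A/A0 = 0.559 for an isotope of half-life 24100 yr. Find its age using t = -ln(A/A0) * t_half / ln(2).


lambda = ln(2) / t_half = ln(2) / 24100 = 2.876129e-05 /yr
t = -ln(A/A0) / lambda
t = -ln(0.559) / 2.876129e-05
t = 20222 yr

20222


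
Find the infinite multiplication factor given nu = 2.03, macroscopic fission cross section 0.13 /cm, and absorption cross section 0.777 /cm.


k_inf = nu * Sigma_f / Sigma_a
k_inf = 2.03 * 0.13 / 0.777
k_inf = 0.33964

0.33964


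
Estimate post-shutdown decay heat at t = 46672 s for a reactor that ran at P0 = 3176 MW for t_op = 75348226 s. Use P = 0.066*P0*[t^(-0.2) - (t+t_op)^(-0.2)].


P/P0 = 0.066 * [t^(-0.2) - (t + t_op)^(-0.2)]
P/P0 = 0.066 * [46672^(-0.2) - (46672 + 75348226)^(-0.2)]
P/P0 = 0.066 * [0.1164632 - 0.02657857] = 0.005932386
P = 3176 * 0.005932386 = 18.841 MW

18.841
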